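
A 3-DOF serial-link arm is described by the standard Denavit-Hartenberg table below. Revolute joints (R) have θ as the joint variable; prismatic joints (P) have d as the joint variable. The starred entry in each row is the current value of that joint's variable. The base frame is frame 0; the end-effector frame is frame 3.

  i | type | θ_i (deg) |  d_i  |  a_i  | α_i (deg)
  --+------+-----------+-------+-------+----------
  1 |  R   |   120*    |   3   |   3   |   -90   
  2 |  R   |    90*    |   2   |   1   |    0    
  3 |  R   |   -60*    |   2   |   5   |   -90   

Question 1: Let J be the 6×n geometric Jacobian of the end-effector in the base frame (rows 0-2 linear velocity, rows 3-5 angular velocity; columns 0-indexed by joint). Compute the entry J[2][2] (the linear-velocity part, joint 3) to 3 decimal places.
axis z_2 = (-0.8660,-0.5000,0.0000); lever o_n−o_2 = (-3.8971,2.7500,-2.5000)
cross product → J_v[:, 2] = (1.2500,-2.1651,-4.3301)
J_ω[:, 2] = z_2
entry J[2][2] = -4.3301

-4.330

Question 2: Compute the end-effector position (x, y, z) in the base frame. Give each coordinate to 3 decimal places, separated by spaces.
-7.129 4.348 -0.500

after link 1: o_1 = (-1.5000, 2.5981, 3.0000)
after link 2: o_2 = (-3.2321, 1.5981, 2.0000)
after link 3: o_3 = (-7.1292, 4.3481, -0.5000)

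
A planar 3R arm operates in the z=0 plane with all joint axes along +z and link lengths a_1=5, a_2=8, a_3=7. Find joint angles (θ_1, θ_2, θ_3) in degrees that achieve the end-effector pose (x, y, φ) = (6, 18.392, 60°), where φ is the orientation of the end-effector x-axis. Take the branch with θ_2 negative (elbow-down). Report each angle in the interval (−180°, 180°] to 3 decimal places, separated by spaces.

97.083 -30.011 -7.072

wrist centre = target − a_3·(cos φ, sin φ) = (2.5000, 12.3298)
cos θ_2 = (158.2745−5²−8²)/(2·5·8) = 0.8659; θ_2 = -30.0108° (elbow-down)
β = atan2(12.3298,2.5000) = 78.5381°; ψ = atan2(-4.0013,11.9275) = -18.5451°
θ_1 = β − ψ = 97.0831°
θ_3 = φ − θ_1 − θ_2 = -7.0724° (wrapped to (-180°,180°])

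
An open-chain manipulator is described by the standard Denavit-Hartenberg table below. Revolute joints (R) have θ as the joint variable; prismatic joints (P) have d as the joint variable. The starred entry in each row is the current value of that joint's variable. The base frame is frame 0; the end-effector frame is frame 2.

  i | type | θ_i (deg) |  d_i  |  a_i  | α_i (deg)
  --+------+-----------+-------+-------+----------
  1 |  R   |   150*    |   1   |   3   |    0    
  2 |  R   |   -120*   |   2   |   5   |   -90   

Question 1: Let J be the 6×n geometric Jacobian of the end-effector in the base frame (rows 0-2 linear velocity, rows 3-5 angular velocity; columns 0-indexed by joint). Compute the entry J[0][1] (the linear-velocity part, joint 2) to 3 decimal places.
-2.500

axis z_1 = (0.0000,0.0000,1.0000); lever o_n−o_1 = (4.3301,2.5000,2.0000)
cross product → J_v[:, 1] = (-2.5000,4.3301,0.0000)
J_ω[:, 1] = z_1
entry J[0][1] = -2.5000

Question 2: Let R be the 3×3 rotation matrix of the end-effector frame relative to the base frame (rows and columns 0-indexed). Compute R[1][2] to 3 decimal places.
0.866

End-effector z-axis (col 2 of R) = (-0.5000,0.8660,0.0000)
R[1][2] = 0.8660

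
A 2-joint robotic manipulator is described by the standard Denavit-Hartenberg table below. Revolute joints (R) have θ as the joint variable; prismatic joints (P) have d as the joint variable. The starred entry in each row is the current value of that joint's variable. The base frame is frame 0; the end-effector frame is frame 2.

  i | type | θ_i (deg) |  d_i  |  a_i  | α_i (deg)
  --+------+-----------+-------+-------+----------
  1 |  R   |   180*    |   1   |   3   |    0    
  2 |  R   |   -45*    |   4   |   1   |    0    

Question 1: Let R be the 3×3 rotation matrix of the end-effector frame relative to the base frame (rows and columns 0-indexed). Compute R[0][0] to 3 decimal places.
-0.707

End-effector x-axis (col 0 of R) = (-0.7071,0.7071,0.0000)
R[0][0] = -0.7071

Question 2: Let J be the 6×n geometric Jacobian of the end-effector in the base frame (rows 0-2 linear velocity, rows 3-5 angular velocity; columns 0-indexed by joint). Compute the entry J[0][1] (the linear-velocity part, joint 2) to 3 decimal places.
axis z_1 = (0.0000,0.0000,1.0000); lever o_n−o_1 = (-0.7071,0.7071,4.0000)
cross product → J_v[:, 1] = (-0.7071,-0.7071,0.0000)
J_ω[:, 1] = z_1
entry J[0][1] = -0.7071

-0.707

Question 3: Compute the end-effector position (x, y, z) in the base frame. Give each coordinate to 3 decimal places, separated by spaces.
after link 1: o_1 = (-3.0000, 0.0000, 1.0000)
after link 2: o_2 = (-3.7071, 0.7071, 5.0000)

-3.707 0.707 5.000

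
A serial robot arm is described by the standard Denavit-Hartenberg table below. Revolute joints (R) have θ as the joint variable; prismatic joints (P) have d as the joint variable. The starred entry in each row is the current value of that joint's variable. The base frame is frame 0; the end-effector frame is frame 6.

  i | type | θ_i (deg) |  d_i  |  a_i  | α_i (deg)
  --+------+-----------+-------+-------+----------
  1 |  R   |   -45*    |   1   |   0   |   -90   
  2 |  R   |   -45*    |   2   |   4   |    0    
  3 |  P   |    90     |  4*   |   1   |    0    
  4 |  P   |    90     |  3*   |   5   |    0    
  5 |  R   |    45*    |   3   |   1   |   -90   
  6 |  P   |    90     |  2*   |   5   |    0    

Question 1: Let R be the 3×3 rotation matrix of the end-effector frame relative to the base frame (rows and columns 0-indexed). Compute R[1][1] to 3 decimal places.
-0.707

End-effector y-axis (col 1 of R) = (0.7071,-0.7071,0.0000)
R[1][1] = -0.7071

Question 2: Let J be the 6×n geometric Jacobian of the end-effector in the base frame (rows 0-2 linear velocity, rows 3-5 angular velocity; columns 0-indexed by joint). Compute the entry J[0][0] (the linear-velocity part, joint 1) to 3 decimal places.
-5.657

axis z_0 = ẑ; lever o_n−o_0 = (4.2426,5.6569,1.5858)
cross product → J_v[:, 0] = (-5.6569,4.2426,0.0000)
J_ω[:, 0] = z_0
entry J[0][0] = -5.6569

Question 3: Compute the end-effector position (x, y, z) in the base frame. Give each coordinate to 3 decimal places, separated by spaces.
4.243 5.657 1.586

after link 1: o_1 = (0.0000, 0.0000, 1.0000)
after link 2: o_2 = (3.4142, -0.5858, 3.8284)
after link 3: o_3 = (6.7426, 1.7426, 3.1213)
after link 4: o_4 = (6.3640, 6.3640, -0.4142)
after link 5: o_5 = (7.7782, 9.1924, -0.4142)
after link 6: o_6 = (4.2426, 5.6569, 1.5858)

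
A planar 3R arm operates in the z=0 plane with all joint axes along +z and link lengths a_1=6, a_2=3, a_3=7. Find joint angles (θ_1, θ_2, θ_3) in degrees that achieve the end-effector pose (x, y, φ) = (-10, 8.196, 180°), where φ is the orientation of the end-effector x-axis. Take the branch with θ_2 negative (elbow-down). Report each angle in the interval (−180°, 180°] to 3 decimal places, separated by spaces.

120.003 -30.008 90.005

wrist centre = target − a_3·(cos φ, sin φ) = (-3.0000, 8.1960)
cos θ_2 = (76.1744−6²−3²)/(2·6·3) = 0.8660; θ_2 = -30.0080° (elbow-down)
β = atan2(8.1960,-3.0000) = 110.1043°; ψ = atan2(-1.5004,8.5979) = -9.8987°
θ_1 = β − ψ = 120.0029°
θ_3 = φ − θ_1 − θ_2 = 90.0050° (wrapped to (-180°,180°])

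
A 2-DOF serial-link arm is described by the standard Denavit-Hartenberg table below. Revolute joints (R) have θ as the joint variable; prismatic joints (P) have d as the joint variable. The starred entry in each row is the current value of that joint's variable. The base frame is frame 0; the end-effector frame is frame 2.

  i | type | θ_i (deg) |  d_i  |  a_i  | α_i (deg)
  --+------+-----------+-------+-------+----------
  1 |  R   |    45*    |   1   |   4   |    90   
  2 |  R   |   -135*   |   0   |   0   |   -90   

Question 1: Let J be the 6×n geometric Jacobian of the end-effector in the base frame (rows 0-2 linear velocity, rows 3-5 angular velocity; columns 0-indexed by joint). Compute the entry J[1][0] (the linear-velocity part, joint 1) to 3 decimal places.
2.828

axis z_0 = ẑ; lever o_n−o_0 = (2.8284,2.8284,1.0000)
cross product → J_v[:, 0] = (-2.8284,2.8284,0.0000)
J_ω[:, 0] = z_0
entry J[1][0] = 2.8284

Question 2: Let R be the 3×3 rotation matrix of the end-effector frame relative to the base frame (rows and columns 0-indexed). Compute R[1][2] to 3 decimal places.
End-effector z-axis (col 2 of R) = (0.5000,0.5000,-0.7071)
R[1][2] = 0.5000

0.500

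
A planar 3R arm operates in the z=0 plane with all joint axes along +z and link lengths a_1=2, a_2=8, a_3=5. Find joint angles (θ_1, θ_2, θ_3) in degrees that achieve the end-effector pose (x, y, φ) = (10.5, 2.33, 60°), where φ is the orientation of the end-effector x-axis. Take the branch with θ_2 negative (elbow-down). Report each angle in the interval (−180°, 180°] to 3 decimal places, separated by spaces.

wrist centre = target − a_3·(cos φ, sin φ) = (8.0000, -2.0001)
cos θ_2 = (68.0005−2²−8²)/(2·2·8) = 0.0000; θ_2 = -89.9991° (elbow-down)
β = atan2(-2.0001,8.0000) = -14.0371°; ψ = atan2(-8.0000,2.0001) = -75.9629°
θ_1 = β − ψ = 61.9258°
θ_3 = φ − θ_1 − θ_2 = 88.0733° (wrapped to (-180°,180°])

61.926 -89.999 88.073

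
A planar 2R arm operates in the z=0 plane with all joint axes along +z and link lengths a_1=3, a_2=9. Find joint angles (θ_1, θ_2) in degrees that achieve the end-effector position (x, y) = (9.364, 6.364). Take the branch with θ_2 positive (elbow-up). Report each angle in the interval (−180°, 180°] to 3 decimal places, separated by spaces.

cos θ_2 = (128.1850−3²−9²)/(2·3·9) = 0.7071; θ_2 = 44.9982° (elbow-up)
β = atan2(6.3640,9.3640) = 34.2010°; ψ = atan2(6.3638,9.3642) = 34.1995°
θ_1 = β − ψ = 0.0015°

0.001 44.998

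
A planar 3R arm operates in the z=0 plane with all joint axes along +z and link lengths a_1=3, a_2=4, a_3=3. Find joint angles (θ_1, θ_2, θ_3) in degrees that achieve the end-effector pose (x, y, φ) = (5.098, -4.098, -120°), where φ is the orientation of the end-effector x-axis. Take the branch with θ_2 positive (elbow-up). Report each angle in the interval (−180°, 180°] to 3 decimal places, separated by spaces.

wrist centre = target − a_3·(cos φ, sin φ) = (6.5980, -1.4999)
cos θ_2 = (45.7834−3²−4²)/(2·3·4) = 0.8660; θ_2 = 30.0059° (elbow-up)
β = atan2(-1.4999,6.5980) = -12.8074°; ψ = atan2(2.0004,6.4639) = 17.1955°
θ_1 = β − ψ = -30.0029°
θ_3 = φ − θ_1 − θ_2 = -120.0030° (wrapped to (-180°,180°])

-30.003 30.006 -120.003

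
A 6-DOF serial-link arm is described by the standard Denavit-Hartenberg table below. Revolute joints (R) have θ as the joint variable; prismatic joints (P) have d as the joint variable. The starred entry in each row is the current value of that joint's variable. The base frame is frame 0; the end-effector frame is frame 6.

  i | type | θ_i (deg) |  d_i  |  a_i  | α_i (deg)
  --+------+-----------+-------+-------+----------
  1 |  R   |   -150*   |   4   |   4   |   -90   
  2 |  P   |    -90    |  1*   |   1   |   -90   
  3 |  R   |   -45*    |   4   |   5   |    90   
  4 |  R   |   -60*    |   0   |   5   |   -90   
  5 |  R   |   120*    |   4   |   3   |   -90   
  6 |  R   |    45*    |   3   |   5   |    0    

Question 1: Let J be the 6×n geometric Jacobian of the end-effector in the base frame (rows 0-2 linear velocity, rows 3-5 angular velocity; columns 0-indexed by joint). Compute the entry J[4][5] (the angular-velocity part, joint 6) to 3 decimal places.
axis z_5 = (-0.6258,-0.4160,-0.6597); lever o_n−o_5 = (-4.1500,3.1616,-2.6042)
cross product → J_v[:, 5] = (3.1693,1.1081,-3.7051)
J_ω[:, 5] = z_5
entry J[4][5] = -0.4160

-0.416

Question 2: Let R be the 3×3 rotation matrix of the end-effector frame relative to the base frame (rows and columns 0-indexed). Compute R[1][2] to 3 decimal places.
-0.416

End-effector z-axis (col 2 of R) = (-0.6258,-0.4160,-0.6597)
R[1][2] = -0.4160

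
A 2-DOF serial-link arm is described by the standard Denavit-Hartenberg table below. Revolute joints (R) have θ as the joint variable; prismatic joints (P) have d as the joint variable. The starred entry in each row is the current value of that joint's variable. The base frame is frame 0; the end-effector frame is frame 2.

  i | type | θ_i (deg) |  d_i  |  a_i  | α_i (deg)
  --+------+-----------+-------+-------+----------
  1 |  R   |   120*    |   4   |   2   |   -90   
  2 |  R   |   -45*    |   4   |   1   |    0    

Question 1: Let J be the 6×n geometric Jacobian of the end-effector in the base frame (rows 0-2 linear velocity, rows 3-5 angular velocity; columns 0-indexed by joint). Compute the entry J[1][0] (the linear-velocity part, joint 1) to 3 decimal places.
axis z_0 = ẑ; lever o_n−o_0 = (-4.8177,0.3444,4.7071)
cross product → J_v[:, 0] = (-0.3444,-4.8177,0.0000)
J_ω[:, 0] = z_0
entry J[1][0] = -4.8177

-4.818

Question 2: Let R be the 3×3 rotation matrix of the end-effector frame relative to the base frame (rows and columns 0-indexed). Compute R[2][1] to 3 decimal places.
-0.707

End-effector y-axis (col 1 of R) = (-0.3536,0.6124,-0.7071)
R[2][1] = -0.7071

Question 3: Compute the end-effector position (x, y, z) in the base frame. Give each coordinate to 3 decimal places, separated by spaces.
-4.818 0.344 4.707

after link 1: o_1 = (-1.0000, 1.7321, 4.0000)
after link 2: o_2 = (-4.8177, 0.3444, 4.7071)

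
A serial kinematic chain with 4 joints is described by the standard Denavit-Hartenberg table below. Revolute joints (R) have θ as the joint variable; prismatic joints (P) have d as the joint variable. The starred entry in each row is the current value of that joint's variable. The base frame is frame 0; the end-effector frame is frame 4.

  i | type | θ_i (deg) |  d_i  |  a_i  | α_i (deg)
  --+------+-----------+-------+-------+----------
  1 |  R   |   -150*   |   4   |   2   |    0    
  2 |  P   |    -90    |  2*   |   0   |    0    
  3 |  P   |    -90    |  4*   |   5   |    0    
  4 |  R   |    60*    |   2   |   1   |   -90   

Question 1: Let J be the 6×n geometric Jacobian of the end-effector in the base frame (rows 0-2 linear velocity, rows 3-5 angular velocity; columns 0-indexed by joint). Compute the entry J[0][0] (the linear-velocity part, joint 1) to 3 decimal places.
axis z_0 = ẑ; lever o_n−o_0 = (2.5981,2.5000,12.0000)
cross product → J_v[:, 0] = (-2.5000,2.5981,0.0000)
J_ω[:, 0] = z_0
entry J[0][0] = -2.5000

-2.500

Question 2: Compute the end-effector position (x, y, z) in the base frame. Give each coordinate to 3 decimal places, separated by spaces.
2.598 2.500 12.000

after link 1: o_1 = (-1.7321, -1.0000, 4.0000)
after link 2: o_2 = (-1.7321, -1.0000, 6.0000)
after link 3: o_3 = (2.5981, 1.5000, 10.0000)
after link 4: o_4 = (2.5981, 2.5000, 12.0000)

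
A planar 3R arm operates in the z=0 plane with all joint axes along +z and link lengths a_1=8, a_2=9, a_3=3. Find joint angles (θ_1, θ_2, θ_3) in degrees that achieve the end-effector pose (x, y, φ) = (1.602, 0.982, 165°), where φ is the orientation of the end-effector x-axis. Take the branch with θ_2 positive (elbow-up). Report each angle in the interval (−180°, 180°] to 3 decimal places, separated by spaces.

wrist centre = target − a_3·(cos φ, sin φ) = (4.4998, 0.2055)
cos θ_2 = (20.2902−8²−9²)/(2·8·9) = -0.8660; θ_2 = 150.0017° (elbow-up)
β = atan2(0.2055,4.4998) = 2.6154°; ψ = atan2(4.4998,0.2056) = 87.3834°
θ_1 = β − ψ = -84.7680°
θ_3 = φ − θ_1 − θ_2 = 99.7664° (wrapped to (-180°,180°])

-84.768 150.002 99.766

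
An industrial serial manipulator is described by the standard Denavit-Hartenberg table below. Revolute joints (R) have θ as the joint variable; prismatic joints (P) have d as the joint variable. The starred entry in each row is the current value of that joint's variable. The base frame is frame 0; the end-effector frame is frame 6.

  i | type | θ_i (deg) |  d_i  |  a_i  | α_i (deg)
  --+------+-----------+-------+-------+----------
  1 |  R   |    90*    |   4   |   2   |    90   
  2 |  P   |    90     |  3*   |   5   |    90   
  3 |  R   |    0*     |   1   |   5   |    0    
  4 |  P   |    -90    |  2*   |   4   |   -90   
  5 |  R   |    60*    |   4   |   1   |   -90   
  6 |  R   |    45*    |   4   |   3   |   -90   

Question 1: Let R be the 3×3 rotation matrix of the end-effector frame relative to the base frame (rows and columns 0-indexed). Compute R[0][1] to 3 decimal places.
End-effector y-axis (col 1 of R) = (-0.8660,0.5000,-0.0000)
R[0][1] = -0.8660

-0.866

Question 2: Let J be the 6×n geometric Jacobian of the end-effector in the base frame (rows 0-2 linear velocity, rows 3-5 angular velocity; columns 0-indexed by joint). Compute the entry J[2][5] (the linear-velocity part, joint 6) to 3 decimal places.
axis z_5 = (0.8660,-0.5000,0.0000); lever o_n−o_5 = (2.4034,-3.8371,-2.1213)
cross product → J_v[:, 5] = (1.0607,1.8371,-2.1213)
J_ω[:, 5] = z_5
entry J[2][5] = -2.1213

-2.121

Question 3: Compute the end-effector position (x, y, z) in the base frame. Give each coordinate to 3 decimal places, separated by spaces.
after link 1: o_1 = (0.0000, 2.0000, 4.0000)
after link 2: o_2 = (3.0000, 2.0000, 9.0000)
after link 3: o_3 = (3.0000, 3.0000, 14.0000)
after link 4: o_4 = (-1.0000, 5.0000, 14.0000)
after link 5: o_5 = (-1.5000, 4.1340, 18.0000)
after link 6: o_6 = (0.9034, 0.2969, 15.8787)

0.903 0.297 15.879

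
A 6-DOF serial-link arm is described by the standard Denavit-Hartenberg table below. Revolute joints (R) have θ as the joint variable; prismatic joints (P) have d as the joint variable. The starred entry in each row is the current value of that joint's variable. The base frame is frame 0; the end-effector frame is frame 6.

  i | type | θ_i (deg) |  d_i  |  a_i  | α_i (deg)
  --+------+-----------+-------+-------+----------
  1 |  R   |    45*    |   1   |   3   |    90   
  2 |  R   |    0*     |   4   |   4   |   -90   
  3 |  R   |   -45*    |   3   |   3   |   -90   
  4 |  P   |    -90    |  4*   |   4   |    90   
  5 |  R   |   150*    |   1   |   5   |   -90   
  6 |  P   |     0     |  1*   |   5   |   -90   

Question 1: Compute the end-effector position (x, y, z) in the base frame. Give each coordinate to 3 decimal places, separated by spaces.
9.778 10.255 -1.160

after link 1: o_1 = (2.1213, 2.1213, 1.0000)
after link 2: o_2 = (7.7782, 2.1213, 1.0000)
after link 3: o_3 = (10.7782, 2.1213, 4.0000)
after link 4: o_4 = (10.7782, 6.1213, 8.0000)
after link 5: o_5 = (9.7782, 8.6213, 3.6699)
after link 6: o_6 = (9.7782, 10.2553, -1.1603)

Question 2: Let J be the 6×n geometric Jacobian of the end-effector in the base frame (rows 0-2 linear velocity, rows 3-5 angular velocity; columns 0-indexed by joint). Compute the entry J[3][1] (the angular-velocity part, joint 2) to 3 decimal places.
0.707

axis z_1 = (0.7071,-0.7071,0.0000); lever o_n−o_1 = (7.6569,8.1340,-2.1603)
cross product → J_v[:, 1] = (1.5275,1.5275,11.1658)
J_ω[:, 1] = z_1
entry J[3][1] = 0.7071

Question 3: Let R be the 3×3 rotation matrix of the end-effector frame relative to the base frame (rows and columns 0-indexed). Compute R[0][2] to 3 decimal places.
End-effector z-axis (col 2 of R) = (1.0000,-0.0000,-0.0000)
R[0][2] = 1.0000

1.000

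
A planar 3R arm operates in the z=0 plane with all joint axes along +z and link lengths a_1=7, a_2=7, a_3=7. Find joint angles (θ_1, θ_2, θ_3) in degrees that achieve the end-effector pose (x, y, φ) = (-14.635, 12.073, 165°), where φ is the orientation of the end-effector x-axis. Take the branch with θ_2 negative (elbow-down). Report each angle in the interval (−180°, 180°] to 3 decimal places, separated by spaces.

150.004 -45.009 60.005

wrist centre = target − a_3·(cos φ, sin φ) = (-7.8735, 10.2613)
cos θ_2 = (167.2859−7²−7²)/(2·7·7) = 0.7070; θ_2 = -45.0087° (elbow-down)
β = atan2(10.2613,-7.8735) = 127.4992°; ψ = atan2(-4.9505,11.9490) = -22.5044°
θ_1 = β − ψ = 150.0036°
θ_3 = φ − θ_1 − θ_2 = 60.0052° (wrapped to (-180°,180°])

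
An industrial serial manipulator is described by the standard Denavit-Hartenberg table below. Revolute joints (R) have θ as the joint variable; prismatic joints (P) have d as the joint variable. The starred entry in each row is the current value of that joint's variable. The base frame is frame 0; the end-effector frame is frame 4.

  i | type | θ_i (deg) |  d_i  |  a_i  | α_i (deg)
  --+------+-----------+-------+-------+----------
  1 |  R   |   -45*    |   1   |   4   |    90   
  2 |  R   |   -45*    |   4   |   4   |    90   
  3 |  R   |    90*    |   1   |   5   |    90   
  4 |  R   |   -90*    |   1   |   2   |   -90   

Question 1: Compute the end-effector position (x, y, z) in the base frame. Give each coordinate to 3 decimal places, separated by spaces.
after link 1: o_1 = (2.8284, -2.8284, 1.0000)
after link 2: o_2 = (2.0000, -7.6569, -1.8284)
after link 3: o_3 = (-2.0355, -10.6924, -2.5355)
after link 4: o_4 = (-0.5355, -12.1924, -1.8284)

-0.536 -12.192 -1.828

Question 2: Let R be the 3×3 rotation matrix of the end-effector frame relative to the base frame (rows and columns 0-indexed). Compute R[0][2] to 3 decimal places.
End-effector z-axis (col 2 of R) = (-0.7071,-0.7071,-0.0000)
R[0][2] = -0.7071

-0.707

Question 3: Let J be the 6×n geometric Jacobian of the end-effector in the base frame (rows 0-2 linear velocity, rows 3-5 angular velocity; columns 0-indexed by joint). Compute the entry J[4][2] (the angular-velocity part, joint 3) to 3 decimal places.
axis z_2 = (-0.5000,0.5000,-0.7071); lever o_n−o_2 = (-2.5355,-4.5355,0.0000)
cross product → J_v[:, 2] = (-3.2071,1.7929,3.5355)
J_ω[:, 2] = z_2
entry J[4][2] = 0.5000

0.500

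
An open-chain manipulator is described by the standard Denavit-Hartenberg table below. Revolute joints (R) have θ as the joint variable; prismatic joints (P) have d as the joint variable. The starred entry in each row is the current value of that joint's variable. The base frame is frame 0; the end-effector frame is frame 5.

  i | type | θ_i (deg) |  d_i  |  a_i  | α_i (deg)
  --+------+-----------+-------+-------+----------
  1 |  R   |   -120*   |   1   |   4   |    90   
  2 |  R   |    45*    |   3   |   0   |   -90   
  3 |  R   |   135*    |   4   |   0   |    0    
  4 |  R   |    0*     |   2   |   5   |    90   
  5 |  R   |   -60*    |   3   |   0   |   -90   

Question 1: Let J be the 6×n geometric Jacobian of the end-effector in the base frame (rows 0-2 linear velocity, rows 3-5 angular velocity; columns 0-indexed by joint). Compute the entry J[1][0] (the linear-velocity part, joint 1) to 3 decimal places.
axis z_0 = ẑ; lever o_n−o_0 = (2.9222,-0.2523,4.2426)
cross product → J_v[:, 0] = (0.2523,2.9222,-0.0000)
J_ω[:, 0] = z_0
entry J[1][0] = 2.9222

2.922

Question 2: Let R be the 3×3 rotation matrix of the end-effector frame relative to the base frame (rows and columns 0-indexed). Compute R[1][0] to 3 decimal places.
-0.491

End-effector x-axis (col 0 of R) = (0.1250,-0.4906,-0.8624)
R[1][0] = -0.4906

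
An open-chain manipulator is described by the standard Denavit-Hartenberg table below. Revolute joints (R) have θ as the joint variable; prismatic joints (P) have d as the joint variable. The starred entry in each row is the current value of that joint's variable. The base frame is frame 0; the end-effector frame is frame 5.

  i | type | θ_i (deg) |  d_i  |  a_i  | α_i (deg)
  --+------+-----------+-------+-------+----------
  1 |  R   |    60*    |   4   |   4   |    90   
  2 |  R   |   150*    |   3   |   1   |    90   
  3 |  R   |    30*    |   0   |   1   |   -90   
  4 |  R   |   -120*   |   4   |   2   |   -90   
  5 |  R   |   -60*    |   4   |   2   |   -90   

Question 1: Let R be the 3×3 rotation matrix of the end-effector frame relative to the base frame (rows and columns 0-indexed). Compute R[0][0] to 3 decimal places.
0.931

End-effector x-axis (col 0 of R) = (0.9308,0.3621,0.0502)
R[0][0] = 0.9308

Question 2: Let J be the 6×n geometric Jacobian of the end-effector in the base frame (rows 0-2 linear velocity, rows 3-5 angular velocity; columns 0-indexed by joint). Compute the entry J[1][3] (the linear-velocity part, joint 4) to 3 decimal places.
axis z_3 = (0.9665,-0.0580,-0.2500); lever o_n−o_3 = (6.8035,-0.1083,3.3995)
cross product → J_v[:, 3] = (-0.2243,-4.9865,0.2901)
J_ω[:, 3] = z_3
entry J[1][3] = -4.9865

-4.987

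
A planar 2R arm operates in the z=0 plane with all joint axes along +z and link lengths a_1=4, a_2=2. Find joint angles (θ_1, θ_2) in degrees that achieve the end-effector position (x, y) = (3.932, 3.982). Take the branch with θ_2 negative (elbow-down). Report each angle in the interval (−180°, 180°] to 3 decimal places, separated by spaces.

cos θ_2 = (31.3169−4²−2²)/(2·4·2) = 0.7073; θ_2 = -44.9836° (elbow-down)
β = atan2(3.9820,3.9320) = 45.3620°; ψ = atan2(-1.4138,5.4146) = -14.6337°
θ_1 = β − ψ = 59.9957°

59.996 -44.984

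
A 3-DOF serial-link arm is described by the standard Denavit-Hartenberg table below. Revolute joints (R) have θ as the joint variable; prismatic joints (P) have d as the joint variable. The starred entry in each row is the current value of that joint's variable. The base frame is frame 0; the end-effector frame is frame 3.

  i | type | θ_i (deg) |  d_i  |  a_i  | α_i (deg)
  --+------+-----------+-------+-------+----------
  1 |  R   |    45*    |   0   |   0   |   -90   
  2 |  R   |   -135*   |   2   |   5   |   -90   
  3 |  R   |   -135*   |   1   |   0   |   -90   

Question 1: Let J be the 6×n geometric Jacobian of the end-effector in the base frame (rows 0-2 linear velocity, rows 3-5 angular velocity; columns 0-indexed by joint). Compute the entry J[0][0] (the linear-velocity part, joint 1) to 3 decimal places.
0.586

axis z_0 = ẑ; lever o_n−o_0 = (-3.4142,-0.5858,4.2426)
cross product → J_v[:, 0] = (0.5858,-3.4142,0.0000)
J_ω[:, 0] = z_0
entry J[0][0] = 0.5858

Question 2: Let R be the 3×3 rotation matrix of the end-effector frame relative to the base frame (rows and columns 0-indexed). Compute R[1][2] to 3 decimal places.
0.146

End-effector z-axis (col 2 of R) = (-0.8536,0.1464,0.5000)
R[1][2] = 0.1464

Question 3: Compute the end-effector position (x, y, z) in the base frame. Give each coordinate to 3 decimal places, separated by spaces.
after link 1: o_1 = (0.0000, 0.0000, 0.0000)
after link 2: o_2 = (-3.9142, -1.0858, 3.5355)
after link 3: o_3 = (-3.4142, -0.5858, 4.2426)

-3.414 -0.586 4.243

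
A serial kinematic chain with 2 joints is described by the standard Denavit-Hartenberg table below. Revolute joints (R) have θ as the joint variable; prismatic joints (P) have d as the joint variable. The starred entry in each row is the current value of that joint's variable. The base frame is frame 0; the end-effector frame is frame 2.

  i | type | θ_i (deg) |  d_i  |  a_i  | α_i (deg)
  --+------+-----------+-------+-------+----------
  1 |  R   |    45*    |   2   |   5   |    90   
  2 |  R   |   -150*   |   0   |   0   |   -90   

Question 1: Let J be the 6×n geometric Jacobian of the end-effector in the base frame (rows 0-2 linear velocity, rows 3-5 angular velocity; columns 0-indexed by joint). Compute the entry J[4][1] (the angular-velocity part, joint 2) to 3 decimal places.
axis z_1 = (0.7071,-0.7071,0.0000); lever o_n−o_1 = (0.0000,0.0000,0.0000)
cross product → J_v[:, 1] = (-0.0000,0.0000,0.0000)
J_ω[:, 1] = z_1
entry J[4][1] = -0.7071

-0.707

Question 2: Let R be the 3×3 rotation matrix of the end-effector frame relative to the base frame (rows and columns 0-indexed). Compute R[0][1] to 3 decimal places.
-0.707

End-effector y-axis (col 1 of R) = (-0.7071,0.7071,-0.0000)
R[0][1] = -0.7071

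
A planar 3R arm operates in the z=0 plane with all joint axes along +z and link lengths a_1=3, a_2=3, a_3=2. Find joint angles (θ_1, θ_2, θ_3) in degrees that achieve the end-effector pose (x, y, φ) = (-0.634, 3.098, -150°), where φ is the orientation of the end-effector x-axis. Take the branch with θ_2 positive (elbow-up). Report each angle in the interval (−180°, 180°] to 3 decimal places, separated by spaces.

29.999 90.002 89.999

wrist centre = target − a_3·(cos φ, sin φ) = (1.0981, 4.0980)
cos θ_2 = (17.9993−3²−3²)/(2·3·3) = -0.0000; θ_2 = 90.0022° (elbow-up)
β = atan2(4.0980,1.0981) = 75.0001°; ψ = atan2(3.0000,2.9999) = 45.0011°
θ_1 = β − ψ = 29.9990°
θ_3 = φ − θ_1 − θ_2 = 89.9989° (wrapped to (-180°,180°])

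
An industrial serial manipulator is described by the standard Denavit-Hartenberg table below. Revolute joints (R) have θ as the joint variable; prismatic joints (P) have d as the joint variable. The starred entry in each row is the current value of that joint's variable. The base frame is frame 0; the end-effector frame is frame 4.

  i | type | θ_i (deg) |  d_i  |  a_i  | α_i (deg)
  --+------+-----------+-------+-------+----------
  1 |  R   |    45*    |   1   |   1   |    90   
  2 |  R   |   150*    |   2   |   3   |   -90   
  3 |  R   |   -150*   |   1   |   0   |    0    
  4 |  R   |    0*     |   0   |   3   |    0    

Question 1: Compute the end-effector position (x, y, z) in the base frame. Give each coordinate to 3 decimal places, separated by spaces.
after link 1: o_1 = (0.7071, 0.7071, 1.0000)
after link 2: o_2 = (0.2842, -2.5442, 2.5000)
after link 3: o_3 = (-0.0694, -2.8978, 1.6340)
after link 4: o_4 = (2.5823, -2.3674, 0.3349)

2.582 -2.367 0.335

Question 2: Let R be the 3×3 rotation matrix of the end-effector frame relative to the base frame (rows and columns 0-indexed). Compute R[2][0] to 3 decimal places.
-0.433

End-effector x-axis (col 0 of R) = (0.8839,0.1768,-0.4330)
R[2][0] = -0.4330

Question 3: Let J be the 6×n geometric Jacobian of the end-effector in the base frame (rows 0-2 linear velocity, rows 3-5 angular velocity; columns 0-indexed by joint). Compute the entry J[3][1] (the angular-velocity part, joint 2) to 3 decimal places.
axis z_1 = (0.7071,-0.7071,0.0000); lever o_n−o_1 = (1.8752,-3.0746,-0.6651)
cross product → J_v[:, 1] = (0.4703,0.4703,-0.8481)
J_ω[:, 1] = z_1
entry J[3][1] = 0.7071

0.707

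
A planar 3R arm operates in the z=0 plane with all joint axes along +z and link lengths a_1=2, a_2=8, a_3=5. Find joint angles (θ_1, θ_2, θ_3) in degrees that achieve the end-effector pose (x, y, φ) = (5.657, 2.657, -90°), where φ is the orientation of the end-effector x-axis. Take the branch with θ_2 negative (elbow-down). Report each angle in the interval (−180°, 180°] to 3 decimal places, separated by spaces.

wrist centre = target − a_3·(cos φ, sin φ) = (5.6570, 7.6570)
cos θ_2 = (90.6313−2²−8²)/(2·2·8) = 0.7072; θ_2 = -44.9902° (elbow-down)
β = atan2(7.6570,5.6570) = 53.5430°; ψ = atan2(-5.6559,7.6578) = -36.4487°
θ_1 = β − ψ = 89.9916°
θ_3 = φ − θ_1 − θ_2 = -135.0015° (wrapped to (-180°,180°])

89.992 -44.990 -135.001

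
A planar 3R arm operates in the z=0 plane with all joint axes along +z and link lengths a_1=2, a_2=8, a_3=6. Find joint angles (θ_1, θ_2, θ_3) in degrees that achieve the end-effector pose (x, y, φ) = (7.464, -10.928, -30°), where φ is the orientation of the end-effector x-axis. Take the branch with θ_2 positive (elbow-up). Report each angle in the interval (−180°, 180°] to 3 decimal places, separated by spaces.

wrist centre = target − a_3·(cos φ, sin φ) = (2.2678, -7.9280)
cos θ_2 = (67.9963−2²−8²)/(2·2·8) = -0.0001; θ_2 = 90.0066° (elbow-up)
β = atan2(-7.9280,2.2678) = -74.0365°; ψ = atan2(8.0000,1.9991) = 75.9700°
θ_1 = β − ψ = -150.0065°
θ_3 = φ − θ_1 − θ_2 = 29.9999° (wrapped to (-180°,180°])

-150.006 90.007 30.000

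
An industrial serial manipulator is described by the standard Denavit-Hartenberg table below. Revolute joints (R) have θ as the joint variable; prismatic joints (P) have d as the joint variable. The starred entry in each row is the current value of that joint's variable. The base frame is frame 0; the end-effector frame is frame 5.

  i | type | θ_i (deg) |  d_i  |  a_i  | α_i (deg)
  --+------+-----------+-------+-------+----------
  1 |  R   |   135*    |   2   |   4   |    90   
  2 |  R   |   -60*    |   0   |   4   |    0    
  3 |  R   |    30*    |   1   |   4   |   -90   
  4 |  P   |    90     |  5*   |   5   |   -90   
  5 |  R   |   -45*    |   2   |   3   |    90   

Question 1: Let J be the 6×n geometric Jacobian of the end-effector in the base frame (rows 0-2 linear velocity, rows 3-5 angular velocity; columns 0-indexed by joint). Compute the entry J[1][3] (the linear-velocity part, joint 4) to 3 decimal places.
0.354

prismatic axis z_3 = (-0.3536,0.3536,0.8660)
J_v[:, 3] = z_3; J_ω[:, 3] = (0,0,0)
entry J[1][3] = 0.3536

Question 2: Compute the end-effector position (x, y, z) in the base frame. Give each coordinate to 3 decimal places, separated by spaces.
-12.314 3.657 3.703

after link 1: o_1 = (-2.8284, 2.8284, 2.0000)
after link 2: o_2 = (-4.2426, 4.2426, -1.4641)
after link 3: o_3 = (-5.9850, 7.3992, -3.4641)
after link 4: o_4 = (-11.2883, 5.6315, 0.8660)
after link 5: o_5 = (-12.3136, 3.6567, 3.7031)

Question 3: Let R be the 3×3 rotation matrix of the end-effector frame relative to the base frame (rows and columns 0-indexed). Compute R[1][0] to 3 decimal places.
End-effector x-axis (col 0 of R) = (-0.7500,-0.2500,0.6124)
R[1][0] = -0.2500

-0.250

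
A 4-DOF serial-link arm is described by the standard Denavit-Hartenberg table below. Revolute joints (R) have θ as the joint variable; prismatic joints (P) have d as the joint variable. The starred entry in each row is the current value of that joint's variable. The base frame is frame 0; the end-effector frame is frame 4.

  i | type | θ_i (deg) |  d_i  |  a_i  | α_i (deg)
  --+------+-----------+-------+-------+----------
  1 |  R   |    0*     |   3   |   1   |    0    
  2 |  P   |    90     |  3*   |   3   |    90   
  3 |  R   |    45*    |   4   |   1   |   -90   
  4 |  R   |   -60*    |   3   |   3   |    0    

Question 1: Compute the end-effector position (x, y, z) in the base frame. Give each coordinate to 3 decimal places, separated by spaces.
7.598 2.646 9.889

after link 1: o_1 = (1.0000, 0.0000, 3.0000)
after link 2: o_2 = (1.0000, 3.0000, 6.0000)
after link 3: o_3 = (5.0000, 3.7071, 6.7071)
after link 4: o_4 = (7.5981, 2.6464, 9.8891)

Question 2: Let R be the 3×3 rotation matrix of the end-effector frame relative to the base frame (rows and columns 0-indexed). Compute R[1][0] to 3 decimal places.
End-effector x-axis (col 0 of R) = (0.8660,0.3536,0.3536)
R[1][0] = 0.3536

0.354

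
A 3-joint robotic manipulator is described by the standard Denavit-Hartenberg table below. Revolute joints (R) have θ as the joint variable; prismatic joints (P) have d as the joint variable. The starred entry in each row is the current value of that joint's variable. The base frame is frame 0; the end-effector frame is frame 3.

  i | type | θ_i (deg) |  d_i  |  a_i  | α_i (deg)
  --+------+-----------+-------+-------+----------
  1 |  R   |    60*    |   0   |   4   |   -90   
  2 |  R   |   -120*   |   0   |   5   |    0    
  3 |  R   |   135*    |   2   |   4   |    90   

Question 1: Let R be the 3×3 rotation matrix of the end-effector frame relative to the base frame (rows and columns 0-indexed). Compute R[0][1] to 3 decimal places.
End-effector y-axis (col 1 of R) = (-0.8660,0.5000,0.0000)
R[0][1] = -0.8660

-0.866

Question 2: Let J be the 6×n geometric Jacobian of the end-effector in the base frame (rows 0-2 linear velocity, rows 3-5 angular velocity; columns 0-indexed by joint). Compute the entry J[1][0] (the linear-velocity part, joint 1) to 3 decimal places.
axis z_0 = ẑ; lever o_n−o_0 = (0.9498,5.6451,3.2949)
cross product → J_v[:, 0] = (-5.6451,0.9498,0.0000)
J_ω[:, 0] = z_0
entry J[1][0] = 0.9498

0.950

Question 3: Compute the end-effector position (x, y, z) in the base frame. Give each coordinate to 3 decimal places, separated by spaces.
after link 1: o_1 = (2.0000, 3.4641, 0.0000)
after link 2: o_2 = (0.7500, 1.2990, 4.3301)
after link 3: o_3 = (0.9498, 5.6451, 3.2949)

0.950 5.645 3.295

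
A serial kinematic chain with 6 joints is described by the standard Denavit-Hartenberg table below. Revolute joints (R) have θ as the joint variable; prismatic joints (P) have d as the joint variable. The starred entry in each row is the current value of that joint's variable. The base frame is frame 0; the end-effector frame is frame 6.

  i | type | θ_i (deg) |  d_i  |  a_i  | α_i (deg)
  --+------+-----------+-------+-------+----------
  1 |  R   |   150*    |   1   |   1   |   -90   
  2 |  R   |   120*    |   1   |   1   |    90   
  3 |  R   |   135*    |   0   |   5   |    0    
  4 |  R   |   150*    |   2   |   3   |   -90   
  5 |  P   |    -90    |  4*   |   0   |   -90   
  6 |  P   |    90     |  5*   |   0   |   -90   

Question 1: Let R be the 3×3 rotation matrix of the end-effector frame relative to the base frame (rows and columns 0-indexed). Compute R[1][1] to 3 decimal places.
End-effector y-axis (col 1 of R) = (-0.5950,-0.7718,0.2241)
R[1][1] = -0.7718

-0.772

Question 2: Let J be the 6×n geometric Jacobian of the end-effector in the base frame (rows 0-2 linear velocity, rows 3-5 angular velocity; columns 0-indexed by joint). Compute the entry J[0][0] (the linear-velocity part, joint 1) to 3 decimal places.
-2.384

axis z_0 = ẑ; lever o_n−o_0 = (0.1840,2.3840,-2.9434)
cross product → J_v[:, 0] = (-2.3840,0.1840,0.0000)
J_ω[:, 0] = z_0
entry J[0][0] = -2.3840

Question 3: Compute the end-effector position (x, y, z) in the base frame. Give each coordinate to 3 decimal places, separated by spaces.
after link 1: o_1 = (-0.8660, 0.5000, 1.0000)
after link 2: o_2 = (-0.9330, -0.6160, 0.1340)
after link 3: o_3 = (-4.2317, -2.7940, 3.1958)
after link 4: o_4 = (-3.9466, 0.3875, 1.5234)
after link 5: o_5 = (-2.7912, -1.4750, -1.8227)
after link 6: o_6 = (0.1840, 2.3840, -2.9434)

0.184 2.384 -2.943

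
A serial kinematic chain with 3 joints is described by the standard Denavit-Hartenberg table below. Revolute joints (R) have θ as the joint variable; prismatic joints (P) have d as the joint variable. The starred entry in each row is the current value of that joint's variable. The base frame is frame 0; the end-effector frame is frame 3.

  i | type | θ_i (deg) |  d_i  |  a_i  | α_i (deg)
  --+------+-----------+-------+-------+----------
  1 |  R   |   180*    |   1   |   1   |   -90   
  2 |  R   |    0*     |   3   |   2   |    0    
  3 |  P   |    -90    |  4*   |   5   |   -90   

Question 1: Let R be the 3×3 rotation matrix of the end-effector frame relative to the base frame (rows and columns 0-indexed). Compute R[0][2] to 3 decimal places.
-1.000

End-effector z-axis (col 2 of R) = (-1.0000,0.0000,-0.0000)
R[0][2] = -1.0000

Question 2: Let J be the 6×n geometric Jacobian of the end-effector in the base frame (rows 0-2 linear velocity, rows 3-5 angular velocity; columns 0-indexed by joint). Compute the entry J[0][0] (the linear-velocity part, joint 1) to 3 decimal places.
axis z_0 = ẑ; lever o_n−o_0 = (-3.0000,-7.0000,6.0000)
cross product → J_v[:, 0] = (7.0000,-3.0000,0.0000)
J_ω[:, 0] = z_0
entry J[0][0] = 7.0000

7.000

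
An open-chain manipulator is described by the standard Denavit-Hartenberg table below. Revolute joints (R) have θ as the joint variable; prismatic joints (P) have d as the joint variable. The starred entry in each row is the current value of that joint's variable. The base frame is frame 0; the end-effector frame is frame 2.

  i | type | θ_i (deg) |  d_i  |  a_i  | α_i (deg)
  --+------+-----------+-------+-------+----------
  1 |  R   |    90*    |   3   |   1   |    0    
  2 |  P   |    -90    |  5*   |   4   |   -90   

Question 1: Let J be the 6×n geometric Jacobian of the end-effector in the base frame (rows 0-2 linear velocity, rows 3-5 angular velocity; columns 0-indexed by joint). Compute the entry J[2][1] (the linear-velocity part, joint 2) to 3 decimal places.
prismatic axis z_1 = (0.0000,0.0000,1.0000)
J_v[:, 1] = z_1; J_ω[:, 1] = (0,0,0)
entry J[2][1] = 1.0000

1.000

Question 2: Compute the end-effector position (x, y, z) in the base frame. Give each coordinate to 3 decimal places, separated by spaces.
after link 1: o_1 = (0.0000, 1.0000, 3.0000)
after link 2: o_2 = (4.0000, 1.0000, 8.0000)

4.000 1.000 8.000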